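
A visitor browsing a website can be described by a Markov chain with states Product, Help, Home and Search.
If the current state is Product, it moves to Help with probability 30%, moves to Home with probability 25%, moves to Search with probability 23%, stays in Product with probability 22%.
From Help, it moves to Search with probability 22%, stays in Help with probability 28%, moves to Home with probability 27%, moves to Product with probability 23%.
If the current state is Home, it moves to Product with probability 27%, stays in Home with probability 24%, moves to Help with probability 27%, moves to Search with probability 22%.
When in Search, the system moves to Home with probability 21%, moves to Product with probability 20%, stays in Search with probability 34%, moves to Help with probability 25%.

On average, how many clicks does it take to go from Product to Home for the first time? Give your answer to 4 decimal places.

4.0746

Let t(s) be the expected number of clicks to first reach Home from state s, with t(Home) = 0. Conditioning on the first click:
t(Product) = 1 + 0.22·t(Product) + 0.3·t(Help) + 0.23·t(Search)
t(Help) = 1 + 0.23·t(Product) + 0.28·t(Help) + 0.22·t(Search)
t(Search) = 1 + 0.2·t(Product) + 0.25·t(Help) + 0.34·t(Search)
Solving: t(Product) = 4.0746, t(Help) = 3.9929, t(Search) = 4.2623.
Expected clicks from Product to Home: 4.0746.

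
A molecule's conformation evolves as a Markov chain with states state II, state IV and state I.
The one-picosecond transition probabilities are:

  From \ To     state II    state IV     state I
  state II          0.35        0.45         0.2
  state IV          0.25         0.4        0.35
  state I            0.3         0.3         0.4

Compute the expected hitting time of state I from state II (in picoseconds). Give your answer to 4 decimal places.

Let t(s) be the expected number of picoseconds to first reach state I from state s, with t(state I) = 0. Conditioning on the first picosecond:
t(state II) = 1 + 0.35·t(state II) + 0.45·t(state IV)
t(state IV) = 1 + 0.25·t(state II) + 0.4·t(state IV)
Solving: t(state II) = 3.7838, t(state IV) = 3.2432.
Expected picoseconds from state II to state I: 3.7838.

3.7838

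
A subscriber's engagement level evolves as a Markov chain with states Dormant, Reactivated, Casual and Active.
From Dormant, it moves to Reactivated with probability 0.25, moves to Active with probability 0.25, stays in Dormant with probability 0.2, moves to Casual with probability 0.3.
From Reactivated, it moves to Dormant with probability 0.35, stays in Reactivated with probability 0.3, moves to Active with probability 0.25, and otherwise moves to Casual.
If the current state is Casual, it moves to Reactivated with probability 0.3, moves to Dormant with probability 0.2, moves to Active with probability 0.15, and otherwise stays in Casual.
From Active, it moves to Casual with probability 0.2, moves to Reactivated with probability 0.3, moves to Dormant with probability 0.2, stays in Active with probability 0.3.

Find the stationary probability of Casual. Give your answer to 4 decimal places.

Let the stationary distribution be π with π = πP and π_1 + π_2 + π_3 + π_4 = 1.
π_1 = 0.2·π_1 + 0.35·π_2 + 0.2·π_3 + 0.2·π_4
π_2 = 0.25·π_1 + 0.3·π_2 + 0.3·π_3 + 0.3·π_4
π_3 = 0.3·π_1 + 0.1·π_2 + 0.35·π_3 + 0.2·π_4
Solving with the normalization constraint gives π = (0.2432, 0.2878, 0.2300, 0.2389).
So the stationary probability of Casual is 0.2300.

0.2300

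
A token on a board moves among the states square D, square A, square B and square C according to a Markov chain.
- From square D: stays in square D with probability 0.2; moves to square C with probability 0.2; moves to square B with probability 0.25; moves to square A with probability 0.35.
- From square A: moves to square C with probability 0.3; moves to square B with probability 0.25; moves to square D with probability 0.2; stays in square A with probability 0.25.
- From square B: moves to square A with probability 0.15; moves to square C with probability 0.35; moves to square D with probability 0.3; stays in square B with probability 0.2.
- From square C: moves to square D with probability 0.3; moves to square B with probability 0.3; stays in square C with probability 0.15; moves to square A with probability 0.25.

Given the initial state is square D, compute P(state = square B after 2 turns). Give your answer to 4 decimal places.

0.2475

Propagate the distribution vector 2 turns from square D.
After 0 turns: (1.0000, 0.0000, 0.0000, 0.0000)
After 1 turn: (0.2000, 0.3500, 0.2500, 0.2000)
After 2 turns: (0.2450, 0.2450, 0.2475, 0.2625)
P(in square B after 2 turns) = 0.2475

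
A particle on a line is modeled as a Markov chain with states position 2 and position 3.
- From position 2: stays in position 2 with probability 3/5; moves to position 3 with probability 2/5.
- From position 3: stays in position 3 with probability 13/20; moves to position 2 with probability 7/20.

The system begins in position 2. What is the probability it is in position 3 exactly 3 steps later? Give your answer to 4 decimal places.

Propagate the distribution vector 3 steps from position 2.
After 0 steps: (1.0000, 0.0000)
After 1 step: (0.6000, 0.4000)
After 2 steps: (0.5000, 0.5000)
After 3 steps: (0.4750, 0.5250)
P(in position 3 after 3 steps) = 0.5250

0.5250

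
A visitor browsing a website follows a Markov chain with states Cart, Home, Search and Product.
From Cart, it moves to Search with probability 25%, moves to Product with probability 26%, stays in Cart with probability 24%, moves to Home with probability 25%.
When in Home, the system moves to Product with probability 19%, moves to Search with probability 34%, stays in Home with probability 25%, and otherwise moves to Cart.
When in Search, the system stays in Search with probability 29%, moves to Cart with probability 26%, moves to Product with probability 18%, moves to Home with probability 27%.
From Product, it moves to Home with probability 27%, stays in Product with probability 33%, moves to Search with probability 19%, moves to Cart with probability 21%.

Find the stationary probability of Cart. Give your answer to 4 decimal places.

0.2331

Let the stationary distribution be π with π = πP and π_1 + π_2 + π_3 + π_4 = 1.
π_1 = 0.24·π_1 + 0.22·π_2 + 0.26·π_3 + 0.21·π_4
π_2 = 0.25·π_1 + 0.25·π_2 + 0.27·π_3 + 0.27·π_4
π_3 = 0.25·π_1 + 0.34·π_2 + 0.29·π_3 + 0.19·π_4
Solving with the normalization constraint gives π = (0.2331, 0.2601, 0.2700, 0.2368).
So the stationary probability of Cart is 0.2331.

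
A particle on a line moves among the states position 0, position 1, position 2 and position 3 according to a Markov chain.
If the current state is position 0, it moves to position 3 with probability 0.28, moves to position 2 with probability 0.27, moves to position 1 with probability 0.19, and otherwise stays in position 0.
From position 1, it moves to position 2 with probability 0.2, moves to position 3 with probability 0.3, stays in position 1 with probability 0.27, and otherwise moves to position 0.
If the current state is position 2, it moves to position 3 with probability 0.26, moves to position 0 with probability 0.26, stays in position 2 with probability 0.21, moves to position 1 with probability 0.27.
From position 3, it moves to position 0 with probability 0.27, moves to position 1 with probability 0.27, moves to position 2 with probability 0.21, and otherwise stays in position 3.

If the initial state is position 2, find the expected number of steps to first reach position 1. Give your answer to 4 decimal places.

4.0162

Let t(s) be the expected number of steps to first reach position 1 from state s, with t(position 1) = 0. Conditioning on the first step:
t(position 0) = 1 + 0.26·t(position 0) + 0.27·t(position 2) + 0.28·t(position 3)
t(position 2) = 1 + 0.26·t(position 0) + 0.21·t(position 2) + 0.26·t(position 3)
t(position 3) = 1 + 0.27·t(position 0) + 0.21·t(position 2) + 0.25·t(position 3)
Solving: t(position 0) = 4.3376, t(position 2) = 4.0162, t(position 3) = 4.0194.
Expected steps from position 2 to position 1: 4.0162.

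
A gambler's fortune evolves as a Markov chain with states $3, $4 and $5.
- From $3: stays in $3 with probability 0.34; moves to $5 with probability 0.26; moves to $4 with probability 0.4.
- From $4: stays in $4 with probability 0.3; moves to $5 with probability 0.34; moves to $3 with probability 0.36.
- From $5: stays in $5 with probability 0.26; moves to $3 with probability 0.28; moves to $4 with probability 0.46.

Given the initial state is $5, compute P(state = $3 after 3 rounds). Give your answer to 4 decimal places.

Propagate the distribution vector 3 rounds from $5.
After 0 rounds: (0.0000, 0.0000, 1.0000)
After 1 round: (0.2800, 0.4600, 0.2600)
After 2 rounds: (0.3336, 0.3696, 0.2968)
After 3 rounds: (0.3296, 0.3808, 0.2896)
P(in $3 after 3 rounds) = 0.3296

0.3296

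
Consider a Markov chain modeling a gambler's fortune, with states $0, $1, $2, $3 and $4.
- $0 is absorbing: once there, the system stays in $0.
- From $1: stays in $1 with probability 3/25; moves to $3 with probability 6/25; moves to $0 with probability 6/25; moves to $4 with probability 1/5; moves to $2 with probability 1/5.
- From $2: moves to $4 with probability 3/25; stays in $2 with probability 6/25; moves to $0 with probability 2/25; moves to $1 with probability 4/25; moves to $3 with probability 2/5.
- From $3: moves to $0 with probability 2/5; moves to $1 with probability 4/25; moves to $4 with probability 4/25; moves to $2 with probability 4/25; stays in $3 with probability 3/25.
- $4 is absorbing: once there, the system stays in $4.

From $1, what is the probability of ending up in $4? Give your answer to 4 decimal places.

Let h(s) be the probability of absorption at $4 starting from transient state s. Then h($4) = 1 and h($0) = 0. By first-step analysis:
h($1) = 0.24·0 + 0.12·h($1) + 0.2·h($2) + 0.24·h($3) + 0.2·1
h($2) = 0.08·0 + 0.16·h($1) + 0.24·h($2) + 0.4·h($3) + 0.12·1
h($3) = 0.4·0 + 0.16·h($1) + 0.16·h($2) + 0.12·h($3) + 0.16·1
Solving: h($1) = 0.4138, h($2) = 0.4206, h($3) = 0.3335.
Starting from $1, the probability is 0.4138.

0.4138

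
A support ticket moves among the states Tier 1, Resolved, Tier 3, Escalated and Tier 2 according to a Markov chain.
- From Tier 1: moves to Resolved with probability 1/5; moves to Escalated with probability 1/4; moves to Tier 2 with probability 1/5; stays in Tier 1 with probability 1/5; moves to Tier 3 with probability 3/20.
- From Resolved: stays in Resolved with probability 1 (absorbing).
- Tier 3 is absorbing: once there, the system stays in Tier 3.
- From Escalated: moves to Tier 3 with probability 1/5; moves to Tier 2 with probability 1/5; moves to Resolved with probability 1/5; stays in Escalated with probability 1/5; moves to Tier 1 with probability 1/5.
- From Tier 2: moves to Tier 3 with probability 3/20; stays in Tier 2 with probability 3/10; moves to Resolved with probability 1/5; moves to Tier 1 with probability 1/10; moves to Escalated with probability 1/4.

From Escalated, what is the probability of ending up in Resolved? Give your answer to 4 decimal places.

Let h(s) be the probability of absorption at Resolved starting from transient state s. Then h(Resolved) = 1 and h(Tier 3) = 0. By first-step analysis:
h(Tier 1) = 0.2·h(Tier 1) + 0.2·1 + 0.15·0 + 0.25·h(Escalated) + 0.2·h(Tier 2)
h(Escalated) = 0.2·h(Tier 1) + 0.2·1 + 0.2·0 + 0.2·h(Escalated) + 0.2·h(Tier 2)
h(Tier 2) = 0.1·h(Tier 1) + 0.2·1 + 0.15·0 + 0.25·h(Escalated) + 0.3·h(Tier 2)
Solving: h(Tier 1) = 0.5526, h(Escalated) = 0.5263, h(Tier 2) = 0.5526.
Starting from Escalated, the probability is 0.5263.

0.5263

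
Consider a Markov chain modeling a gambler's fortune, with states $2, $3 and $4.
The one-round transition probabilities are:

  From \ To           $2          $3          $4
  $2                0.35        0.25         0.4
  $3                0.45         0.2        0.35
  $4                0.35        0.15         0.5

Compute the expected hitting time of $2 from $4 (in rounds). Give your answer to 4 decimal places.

2.7338

Let t(s) be the expected number of rounds to first reach $2 from state s, with t($2) = 0. Conditioning on the first round:
t($3) = 1 + 0.2·t($3) + 0.35·t($4)
t($4) = 1 + 0.15·t($3) + 0.5·t($4)
Solving: t($3) = 2.4460, t($4) = 2.7338.
Expected rounds from $4 to $2: 2.7338.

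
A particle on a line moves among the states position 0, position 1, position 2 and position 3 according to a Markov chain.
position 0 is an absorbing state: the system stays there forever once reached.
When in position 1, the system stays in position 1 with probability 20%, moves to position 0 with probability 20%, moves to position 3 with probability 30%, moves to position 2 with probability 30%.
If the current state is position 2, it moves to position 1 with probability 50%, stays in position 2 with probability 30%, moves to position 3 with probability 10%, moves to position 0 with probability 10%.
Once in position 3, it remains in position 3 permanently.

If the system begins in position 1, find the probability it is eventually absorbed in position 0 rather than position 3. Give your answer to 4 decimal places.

0.4146

Let h(s) be the probability of absorption at position 0 starting from transient state s. Then h(position 0) = 1 and h(position 3) = 0. By first-step analysis:
h(position 1) = 0.2·1 + 0.2·h(position 1) + 0.3·h(position 2) + 0.3·0
h(position 2) = 0.1·1 + 0.5·h(position 1) + 0.3·h(position 2) + 0.1·0
Solving: h(position 1) = 0.4146, h(position 2) = 0.4390.
Starting from position 1, the probability is 0.4146.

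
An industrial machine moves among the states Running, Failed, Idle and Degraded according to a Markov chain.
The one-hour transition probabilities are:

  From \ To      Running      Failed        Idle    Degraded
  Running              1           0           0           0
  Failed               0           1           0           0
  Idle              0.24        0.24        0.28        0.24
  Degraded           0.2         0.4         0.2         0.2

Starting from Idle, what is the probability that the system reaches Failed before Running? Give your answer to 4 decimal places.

Let h(s) be the probability of absorption at Failed starting from transient state s. Then h(Failed) = 1 and h(Running) = 0. By first-step analysis:
h(Idle) = 0.24·0 + 0.24·1 + 0.28·h(Idle) + 0.24·h(Degraded)
h(Degraded) = 0.2·0 + 0.4·1 + 0.2·h(Idle) + 0.2·h(Degraded)
Solving: h(Idle) = 0.5455, h(Degraded) = 0.6364.
Starting from Idle, the probability is 0.5455.

0.5455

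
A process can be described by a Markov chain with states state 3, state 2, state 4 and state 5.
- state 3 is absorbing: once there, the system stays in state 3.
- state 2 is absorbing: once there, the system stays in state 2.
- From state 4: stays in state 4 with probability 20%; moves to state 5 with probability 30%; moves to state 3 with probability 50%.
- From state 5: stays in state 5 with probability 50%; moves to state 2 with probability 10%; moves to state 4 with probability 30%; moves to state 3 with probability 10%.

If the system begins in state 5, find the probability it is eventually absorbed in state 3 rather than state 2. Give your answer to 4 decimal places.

Let h(s) be the probability of absorption at state 3 starting from transient state s. Then h(state 3) = 1 and h(state 2) = 0. By first-step analysis:
h(state 4) = 0.5·1 + 0.2·h(state 4) + 0.3·h(state 5)
h(state 5) = 0.1·1 + 0.1·0 + 0.3·h(state 4) + 0.5·h(state 5)
Solving: h(state 4) = 0.9032, h(state 5) = 0.7419.
Starting from state 5, the probability is 0.7419.

0.7419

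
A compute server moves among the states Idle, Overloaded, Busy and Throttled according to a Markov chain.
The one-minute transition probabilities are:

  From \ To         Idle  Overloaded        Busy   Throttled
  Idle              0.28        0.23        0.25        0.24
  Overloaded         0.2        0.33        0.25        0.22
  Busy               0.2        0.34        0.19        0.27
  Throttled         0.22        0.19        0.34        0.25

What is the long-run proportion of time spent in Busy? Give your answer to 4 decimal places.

Let the stationary distribution be π with π = πP and π_1 + π_2 + π_3 + π_4 = 1.
π_1 = 0.28·π_1 + 0.2·π_2 + 0.2·π_3 + 0.22·π_4
π_2 = 0.23·π_1 + 0.33·π_2 + 0.34·π_3 + 0.19·π_4
π_3 = 0.25·π_1 + 0.25·π_2 + 0.19·π_3 + 0.34·π_4
Solving with the normalization constraint gives π = (0.2227, 0.2760, 0.2566, 0.2446).
So the stationary probability of Busy is 0.2566.

0.2566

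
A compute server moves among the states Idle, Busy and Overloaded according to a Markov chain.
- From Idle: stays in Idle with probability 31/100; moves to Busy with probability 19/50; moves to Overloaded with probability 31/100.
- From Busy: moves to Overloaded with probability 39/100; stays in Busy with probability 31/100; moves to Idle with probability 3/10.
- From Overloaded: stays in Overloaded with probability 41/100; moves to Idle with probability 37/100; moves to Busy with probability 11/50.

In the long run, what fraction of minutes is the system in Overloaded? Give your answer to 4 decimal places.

0.3711

Let the stationary distribution be π with π = πP and π_1 + π_2 + π_3 = 1.
π_1 = 0.31·π_1 + 0.3·π_2 + 0.37·π_3
π_2 = 0.38·π_1 + 0.31·π_2 + 0.22·π_3
Solving with the normalization constraint gives π = (0.3293, 0.2997, 0.3711).
So the stationary probability of Overloaded is 0.3711.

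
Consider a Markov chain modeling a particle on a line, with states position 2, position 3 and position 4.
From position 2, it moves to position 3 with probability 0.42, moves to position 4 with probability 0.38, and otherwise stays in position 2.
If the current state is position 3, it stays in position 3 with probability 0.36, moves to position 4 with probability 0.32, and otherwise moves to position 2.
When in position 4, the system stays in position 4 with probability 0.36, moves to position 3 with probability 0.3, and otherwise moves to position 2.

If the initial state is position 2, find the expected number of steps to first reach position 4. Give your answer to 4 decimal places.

2.8072

Let t(s) be the expected number of steps to first reach position 4 from state s, with t(position 4) = 0. Conditioning on the first step:
t(position 2) = 1 + 0.2·t(position 2) + 0.42·t(position 3)
t(position 3) = 1 + 0.32·t(position 2) + 0.36·t(position 3)
Solving: t(position 2) = 2.8072, t(position 3) = 2.9661.
Expected steps from position 2 to position 4: 2.8072.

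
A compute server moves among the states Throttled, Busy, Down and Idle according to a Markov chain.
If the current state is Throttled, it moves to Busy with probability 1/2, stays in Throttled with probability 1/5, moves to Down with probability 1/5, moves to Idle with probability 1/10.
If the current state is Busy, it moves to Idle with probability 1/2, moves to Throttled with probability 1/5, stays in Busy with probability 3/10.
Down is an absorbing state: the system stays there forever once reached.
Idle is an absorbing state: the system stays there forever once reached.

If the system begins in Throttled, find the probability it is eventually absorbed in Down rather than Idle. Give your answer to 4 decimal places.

0.3043

Let h(s) be the probability of absorption at Down starting from transient state s. Then h(Down) = 1 and h(Idle) = 0. By first-step analysis:
h(Throttled) = 0.2·h(Throttled) + 0.5·h(Busy) + 0.2·1 + 0.1·0
h(Busy) = 0.2·h(Throttled) + 0.3·h(Busy) + 0.5·0
Solving: h(Throttled) = 0.3043, h(Busy) = 0.0870.
Starting from Throttled, the probability is 0.3043.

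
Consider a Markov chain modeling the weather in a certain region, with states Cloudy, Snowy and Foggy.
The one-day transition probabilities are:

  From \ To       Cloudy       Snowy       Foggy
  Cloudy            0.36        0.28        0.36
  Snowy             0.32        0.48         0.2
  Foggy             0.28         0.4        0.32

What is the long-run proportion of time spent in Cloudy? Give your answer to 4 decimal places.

Let the stationary distribution be π with π = πP and π_1 + π_2 + π_3 = 1.
π_1 = 0.36·π_1 + 0.32·π_2 + 0.28·π_3
π_2 = 0.28·π_1 + 0.48·π_2 + 0.4·π_3
Solving with the normalization constraint gives π = (0.3214, 0.3929, 0.2857).
So the stationary probability of Cloudy is 0.3214.

0.3214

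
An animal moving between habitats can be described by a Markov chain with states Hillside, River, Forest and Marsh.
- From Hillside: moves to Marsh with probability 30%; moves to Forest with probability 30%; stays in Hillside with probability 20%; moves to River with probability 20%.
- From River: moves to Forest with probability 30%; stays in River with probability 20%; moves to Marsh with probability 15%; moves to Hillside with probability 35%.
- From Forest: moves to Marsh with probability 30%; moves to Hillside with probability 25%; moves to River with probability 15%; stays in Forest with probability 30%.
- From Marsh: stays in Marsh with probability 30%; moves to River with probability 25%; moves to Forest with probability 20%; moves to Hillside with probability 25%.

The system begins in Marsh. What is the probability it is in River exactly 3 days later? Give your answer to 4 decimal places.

0.1996

Propagate the distribution vector 3 days from Marsh.
After 0 days: (0.0000, 0.0000, 0.0000, 1.0000)
After 1 day: (0.2500, 0.2500, 0.2000, 0.3000)
After 2 days: (0.2625, 0.2050, 0.2700, 0.2625)
After 3 days: (0.2574, 0.1996, 0.2738, 0.2693)
P(in River after 3 days) = 0.1996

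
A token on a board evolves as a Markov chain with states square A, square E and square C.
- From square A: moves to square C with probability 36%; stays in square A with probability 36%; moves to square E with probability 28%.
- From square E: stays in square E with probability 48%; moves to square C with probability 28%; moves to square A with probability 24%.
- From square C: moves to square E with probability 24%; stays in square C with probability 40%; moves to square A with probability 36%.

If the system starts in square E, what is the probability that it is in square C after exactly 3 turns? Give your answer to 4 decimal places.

Propagate the distribution vector 3 turns from square E.
After 0 turns: (0.0000, 1.0000, 0.0000)
After 1 turn: (0.2400, 0.4800, 0.2800)
After 2 turns: (0.3024, 0.3648, 0.3328)
After 3 turns: (0.3162, 0.3396, 0.3441)
P(in square C after 3 turns) = 0.3441

0.3441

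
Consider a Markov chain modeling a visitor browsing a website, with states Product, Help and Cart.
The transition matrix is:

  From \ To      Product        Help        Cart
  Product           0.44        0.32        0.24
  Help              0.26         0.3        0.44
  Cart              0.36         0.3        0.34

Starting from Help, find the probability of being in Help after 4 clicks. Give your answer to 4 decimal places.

Propagate the distribution vector 4 clicks from Help.
After 0 clicks: (0.0000, 1.0000, 0.0000)
After 1 click: (0.2600, 0.3000, 0.4400)
After 2 clicks: (0.3508, 0.3052, 0.3440)
After 3 clicks: (0.3575, 0.3070, 0.3354)
After 4 clicks: (0.3579, 0.3072, 0.3349)
P(in Help after 4 clicks) = 0.3072

0.3072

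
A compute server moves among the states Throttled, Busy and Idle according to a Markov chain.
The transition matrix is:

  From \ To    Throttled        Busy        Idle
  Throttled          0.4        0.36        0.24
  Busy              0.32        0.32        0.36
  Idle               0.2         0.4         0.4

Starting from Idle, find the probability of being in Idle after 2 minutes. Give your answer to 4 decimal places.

0.3520

Sum over the intermediate state after 1 minute:
P = P(Idle→Throttled)·P(Throttled→Idle) + P(Idle→Busy)·P(Busy→Idle) + P(Idle→Idle)·P(Idle→Idle)
  = 0.2×0.24 + 0.4×0.36 + 0.4×0.4
  = 0.0480 + 0.1440 + 0.1600 = 0.3520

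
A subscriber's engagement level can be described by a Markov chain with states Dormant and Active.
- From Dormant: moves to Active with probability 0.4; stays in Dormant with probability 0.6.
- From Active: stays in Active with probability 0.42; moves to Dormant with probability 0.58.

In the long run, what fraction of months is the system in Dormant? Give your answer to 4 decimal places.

Let the stationary distribution be π with π = πP and π_1 + π_2 = 1.
π_1 = 0.6·π_1 + 0.58·π_2
Solving with the normalization constraint gives π = (0.5918, 0.4082).
So the stationary probability of Dormant is 0.5918.

0.5918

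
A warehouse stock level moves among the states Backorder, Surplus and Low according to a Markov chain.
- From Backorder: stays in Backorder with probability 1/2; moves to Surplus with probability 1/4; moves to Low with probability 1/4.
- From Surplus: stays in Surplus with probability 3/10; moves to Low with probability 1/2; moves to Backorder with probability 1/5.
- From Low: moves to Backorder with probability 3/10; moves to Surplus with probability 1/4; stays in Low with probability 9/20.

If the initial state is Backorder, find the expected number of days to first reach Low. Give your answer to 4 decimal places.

Let t(s) be the expected number of days to first reach Low from state s, with t(Low) = 0. Conditioning on the first day:
t(Backorder) = 1 + 0.5·t(Backorder) + 0.25·t(Surplus)
t(Surplus) = 1 + 0.2·t(Backorder) + 0.3·t(Surplus)
Solving: t(Backorder) = 3.1667, t(Surplus) = 2.3333.
Expected days from Backorder to Low: 3.1667.

3.1667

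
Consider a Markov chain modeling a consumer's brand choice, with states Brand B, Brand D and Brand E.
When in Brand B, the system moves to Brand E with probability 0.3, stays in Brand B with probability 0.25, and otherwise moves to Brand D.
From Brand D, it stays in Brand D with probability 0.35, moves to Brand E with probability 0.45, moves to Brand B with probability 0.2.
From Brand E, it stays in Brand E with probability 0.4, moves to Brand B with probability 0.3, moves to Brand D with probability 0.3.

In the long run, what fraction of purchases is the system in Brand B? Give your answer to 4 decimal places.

0.2519

Let the stationary distribution be π with π = πP and π_1 + π_2 + π_3 = 1.
π_1 = 0.25·π_1 + 0.2·π_2 + 0.3·π_3
π_2 = 0.45·π_1 + 0.35·π_2 + 0.3·π_3
Solving with the normalization constraint gives π = (0.2519, 0.3556, 0.3926).
So the stationary probability of Brand B is 0.2519.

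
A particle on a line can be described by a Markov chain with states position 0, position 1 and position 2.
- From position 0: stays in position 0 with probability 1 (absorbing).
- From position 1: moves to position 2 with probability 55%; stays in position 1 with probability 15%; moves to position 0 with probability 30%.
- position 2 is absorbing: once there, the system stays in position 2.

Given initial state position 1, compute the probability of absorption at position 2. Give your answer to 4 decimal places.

0.6471

Let h(s) be the probability of absorption at position 2 starting from transient state s. Then h(position 2) = 1 and h(position 0) = 0. By first-step analysis:
h(position 1) = 0.3·0 + 0.15·h(position 1) + 0.55·1
Solving: h(position 1) = 0.6471.
Starting from position 1, the probability is 0.6471.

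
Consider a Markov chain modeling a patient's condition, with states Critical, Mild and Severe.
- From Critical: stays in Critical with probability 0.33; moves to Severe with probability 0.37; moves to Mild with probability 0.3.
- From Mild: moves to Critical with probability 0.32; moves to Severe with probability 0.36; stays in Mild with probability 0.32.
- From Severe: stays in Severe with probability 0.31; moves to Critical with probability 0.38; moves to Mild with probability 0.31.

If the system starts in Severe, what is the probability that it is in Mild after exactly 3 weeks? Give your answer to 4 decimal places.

0.3097

Propagate the distribution vector 3 weeks from Severe.
After 0 weeks: (0.0000, 0.0000, 1.0000)
After 1 week: (0.3800, 0.3100, 0.3100)
After 2 weeks: (0.3424, 0.3093, 0.3483)
After 3 weeks: (0.3443, 0.3097, 0.3460)
P(in Mild after 3 weeks) = 0.3097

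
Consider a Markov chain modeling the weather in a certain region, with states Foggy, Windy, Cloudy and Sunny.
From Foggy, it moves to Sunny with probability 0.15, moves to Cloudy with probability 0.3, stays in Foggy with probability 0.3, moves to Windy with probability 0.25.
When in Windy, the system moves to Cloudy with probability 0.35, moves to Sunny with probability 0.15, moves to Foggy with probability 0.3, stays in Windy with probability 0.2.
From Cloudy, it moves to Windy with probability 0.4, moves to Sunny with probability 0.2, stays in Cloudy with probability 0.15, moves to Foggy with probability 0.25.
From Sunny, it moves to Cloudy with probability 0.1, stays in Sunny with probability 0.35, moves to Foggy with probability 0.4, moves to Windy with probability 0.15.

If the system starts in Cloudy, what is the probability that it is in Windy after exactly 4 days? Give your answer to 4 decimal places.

Propagate the distribution vector 4 days from Cloudy.
After 0 days: (0.0000, 0.0000, 1.0000, 0.0000)
After 1 day: (0.2500, 0.4000, 0.1500, 0.2000)
After 2 days: (0.3125, 0.2325, 0.2575, 0.1975)
After 3 days: (0.3069, 0.2573, 0.2335, 0.2024)
After 4 days: (0.3086, 0.2519, 0.2374, 0.2022)
P(in Windy after 4 days) = 0.2519

0.2519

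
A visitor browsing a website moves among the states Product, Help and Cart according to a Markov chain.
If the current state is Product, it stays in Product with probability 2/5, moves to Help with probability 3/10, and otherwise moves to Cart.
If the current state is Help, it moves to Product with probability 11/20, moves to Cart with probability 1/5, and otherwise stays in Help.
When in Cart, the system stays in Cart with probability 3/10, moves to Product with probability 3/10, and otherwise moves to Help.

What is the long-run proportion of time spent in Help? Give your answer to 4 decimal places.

0.3113

Let the stationary distribution be π with π = πP and π_1 + π_2 + π_3 = 1.
π_1 = 0.4·π_1 + 0.55·π_2 + 0.3·π_3
π_2 = 0.3·π_1 + 0.25·π_2 + 0.4·π_3
Solving with the normalization constraint gives π = (0.4198, 0.3113, 0.2689).
So the stationary probability of Help is 0.3113.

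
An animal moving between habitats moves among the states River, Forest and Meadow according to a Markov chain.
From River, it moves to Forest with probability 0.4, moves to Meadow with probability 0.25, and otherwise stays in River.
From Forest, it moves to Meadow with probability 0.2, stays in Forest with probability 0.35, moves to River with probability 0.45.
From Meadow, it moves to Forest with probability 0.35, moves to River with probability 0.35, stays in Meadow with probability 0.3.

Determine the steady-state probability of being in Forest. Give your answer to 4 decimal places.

0.3693

Let the stationary distribution be π with π = πP and π_1 + π_2 + π_3 = 1.
π_1 = 0.35·π_1 + 0.45·π_2 + 0.35·π_3
π_2 = 0.4·π_1 + 0.35·π_2 + 0.35·π_3
Solving with the normalization constraint gives π = (0.3869, 0.3693, 0.2437).
So the stationary probability of Forest is 0.3693.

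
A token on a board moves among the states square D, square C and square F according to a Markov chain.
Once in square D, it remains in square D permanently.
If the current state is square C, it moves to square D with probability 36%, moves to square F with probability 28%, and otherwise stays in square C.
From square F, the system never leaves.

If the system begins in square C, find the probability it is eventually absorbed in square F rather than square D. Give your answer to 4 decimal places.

Let h(s) be the probability of absorption at square F starting from transient state s. Then h(square F) = 1 and h(square D) = 0. By first-step analysis:
h(square C) = 0.36·0 + 0.36·h(square C) + 0.28·1
Solving: h(square C) = 0.4375.
Starting from square C, the probability is 0.4375.

0.4375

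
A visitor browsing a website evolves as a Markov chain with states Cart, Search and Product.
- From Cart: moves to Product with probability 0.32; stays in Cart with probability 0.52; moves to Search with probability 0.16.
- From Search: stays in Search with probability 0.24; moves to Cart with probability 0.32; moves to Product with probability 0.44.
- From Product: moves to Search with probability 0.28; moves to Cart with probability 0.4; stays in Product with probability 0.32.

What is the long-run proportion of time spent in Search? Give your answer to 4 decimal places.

Let the stationary distribution be π with π = πP and π_1 + π_2 + π_3 = 1.
π_1 = 0.52·π_1 + 0.32·π_2 + 0.4·π_3
π_2 = 0.16·π_1 + 0.24·π_2 + 0.28·π_3
Solving with the normalization constraint gives π = (0.4346, 0.2191, 0.3463).
So the stationary probability of Search is 0.2191.

0.2191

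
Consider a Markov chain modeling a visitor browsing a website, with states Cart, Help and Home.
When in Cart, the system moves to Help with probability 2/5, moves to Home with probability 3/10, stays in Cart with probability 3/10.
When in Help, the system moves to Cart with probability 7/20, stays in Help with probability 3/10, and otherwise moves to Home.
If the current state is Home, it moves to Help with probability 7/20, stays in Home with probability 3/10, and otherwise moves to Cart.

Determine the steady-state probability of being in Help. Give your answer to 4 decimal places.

0.3492

Let the stationary distribution be π with π = πP and π_1 + π_2 + π_3 = 1.
π_1 = 0.3·π_1 + 0.35·π_2 + 0.35·π_3
π_2 = 0.4·π_1 + 0.3·π_2 + 0.35·π_3
Solving with the normalization constraint gives π = (0.3333, 0.3492, 0.3175).
So the stationary probability of Help is 0.3492.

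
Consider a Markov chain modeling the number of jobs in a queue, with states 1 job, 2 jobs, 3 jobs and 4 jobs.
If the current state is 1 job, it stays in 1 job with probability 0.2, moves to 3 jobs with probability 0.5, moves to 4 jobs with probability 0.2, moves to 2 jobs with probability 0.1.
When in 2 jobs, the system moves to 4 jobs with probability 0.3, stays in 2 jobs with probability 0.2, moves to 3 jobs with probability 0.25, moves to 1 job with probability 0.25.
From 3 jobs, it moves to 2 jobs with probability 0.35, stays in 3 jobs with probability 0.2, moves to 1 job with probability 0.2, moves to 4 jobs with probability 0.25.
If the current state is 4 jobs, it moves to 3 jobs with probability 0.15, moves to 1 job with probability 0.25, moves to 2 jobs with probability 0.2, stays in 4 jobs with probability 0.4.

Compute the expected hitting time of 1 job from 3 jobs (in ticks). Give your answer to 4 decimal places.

4.3729

Let t(s) be the expected number of ticks to first reach 1 job from state s, with t(1 job) = 0. Conditioning on the first tick:
t(2 jobs) = 1 + 0.2·t(2 jobs) + 0.25·t(3 jobs) + 0.3·t(4 jobs)
t(3 jobs) = 1 + 0.35·t(2 jobs) + 0.2·t(3 jobs) + 0.25·t(4 jobs)
t(4 jobs) = 1 + 0.2·t(2 jobs) + 0.15·t(3 jobs) + 0.4·t(4 jobs)
Solving: t(2 jobs) = 4.1731, t(3 jobs) = 4.3729, t(4 jobs) = 4.1509.
Expected ticks from 3 jobs to 1 job: 4.3729.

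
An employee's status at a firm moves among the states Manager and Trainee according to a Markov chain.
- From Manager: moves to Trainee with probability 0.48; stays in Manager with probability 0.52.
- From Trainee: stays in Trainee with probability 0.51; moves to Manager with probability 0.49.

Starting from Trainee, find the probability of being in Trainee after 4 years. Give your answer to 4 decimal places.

Propagate the distribution vector 4 years from Trainee.
After 0 years: (0.0000, 1.0000)
After 1 year: (0.4900, 0.5100)
After 2 years: (0.5047, 0.4953)
After 3 years: (0.5051, 0.4949)
After 4 years: (0.5052, 0.4948)
P(in Trainee after 4 years) = 0.4948

0.4948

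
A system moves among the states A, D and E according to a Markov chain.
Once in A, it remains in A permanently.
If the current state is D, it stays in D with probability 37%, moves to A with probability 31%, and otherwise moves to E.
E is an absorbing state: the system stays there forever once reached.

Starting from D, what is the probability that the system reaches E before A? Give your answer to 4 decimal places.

Let h(s) be the probability of absorption at E starting from transient state s. Then h(E) = 1 and h(A) = 0. By first-step analysis:
h(D) = 0.31·0 + 0.37·h(D) + 0.32·1
Solving: h(D) = 0.5079.
Starting from D, the probability is 0.5079.

0.5079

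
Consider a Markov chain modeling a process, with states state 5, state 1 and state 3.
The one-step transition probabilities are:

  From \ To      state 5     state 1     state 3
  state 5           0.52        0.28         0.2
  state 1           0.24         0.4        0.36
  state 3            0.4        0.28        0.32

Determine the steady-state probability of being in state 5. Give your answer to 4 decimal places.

Let the stationary distribution be π with π = πP and π_1 + π_2 + π_3 = 1.
π_1 = 0.52·π_1 + 0.24·π_2 + 0.4·π_3
π_2 = 0.28·π_1 + 0.4·π_2 + 0.28·π_3
Solving with the normalization constraint gives π = (0.3967, 0.3182, 0.2851).
So the stationary probability of state 5 is 0.3967.

0.3967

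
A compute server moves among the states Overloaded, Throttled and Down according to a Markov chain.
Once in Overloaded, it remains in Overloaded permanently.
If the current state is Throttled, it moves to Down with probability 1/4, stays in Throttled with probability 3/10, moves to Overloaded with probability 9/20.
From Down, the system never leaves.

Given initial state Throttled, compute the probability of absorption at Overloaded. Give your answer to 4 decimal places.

0.6429

Let h(s) be the probability of absorption at Overloaded starting from transient state s. Then h(Overloaded) = 1 and h(Down) = 0. By first-step analysis:
h(Throttled) = 0.45·1 + 0.3·h(Throttled) + 0.25·0
Solving: h(Throttled) = 0.6429.
Starting from Throttled, the probability is 0.6429.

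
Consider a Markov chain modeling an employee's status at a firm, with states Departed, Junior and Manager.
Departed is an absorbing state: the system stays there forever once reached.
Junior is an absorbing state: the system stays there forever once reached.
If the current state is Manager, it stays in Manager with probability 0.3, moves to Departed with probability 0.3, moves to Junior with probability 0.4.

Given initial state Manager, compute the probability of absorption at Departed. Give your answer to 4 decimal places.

Let h(s) be the probability of absorption at Departed starting from transient state s. Then h(Departed) = 1 and h(Junior) = 0. By first-step analysis:
h(Manager) = 0.3·1 + 0.4·0 + 0.3·h(Manager)
Solving: h(Manager) = 0.4286.
Starting from Manager, the probability is 0.4286.

0.4286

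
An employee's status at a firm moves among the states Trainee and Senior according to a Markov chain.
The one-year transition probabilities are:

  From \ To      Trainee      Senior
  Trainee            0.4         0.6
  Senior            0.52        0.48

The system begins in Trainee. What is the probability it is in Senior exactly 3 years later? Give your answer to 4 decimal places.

Propagate the distribution vector 3 years from Trainee.
After 0 years: (1.0000, 0.0000)
After 1 year: (0.4000, 0.6000)
After 2 years: (0.4720, 0.5280)
After 3 years: (0.4634, 0.5366)
P(in Senior after 3 years) = 0.5366

0.5366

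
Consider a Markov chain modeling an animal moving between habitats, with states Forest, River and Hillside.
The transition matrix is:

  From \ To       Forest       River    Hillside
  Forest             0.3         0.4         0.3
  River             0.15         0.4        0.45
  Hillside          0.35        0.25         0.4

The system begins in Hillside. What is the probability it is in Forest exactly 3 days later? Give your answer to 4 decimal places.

0.2679

Propagate the distribution vector 3 days from Hillside.
After 0 days: (0.0000, 0.0000, 1.0000)
After 1 day: (0.3500, 0.2500, 0.4000)
After 2 days: (0.2825, 0.3400, 0.3775)
After 3 days: (0.2679, 0.3434, 0.3888)
P(in Forest after 3 days) = 0.2679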